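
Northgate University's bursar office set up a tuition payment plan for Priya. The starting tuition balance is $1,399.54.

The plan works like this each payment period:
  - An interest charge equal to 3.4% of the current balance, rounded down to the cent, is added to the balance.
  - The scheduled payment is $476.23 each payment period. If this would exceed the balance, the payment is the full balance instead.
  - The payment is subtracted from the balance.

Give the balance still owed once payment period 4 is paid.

Payment period 1: $1,399.54 +$47.58 interest = $1,447.12; pay $476.23 → $970.89
Payment period 2: $970.89 +$33.01 interest = $1,003.90; pay $476.23 → $527.67
Payment period 3: $527.67 +$17.94 interest = $545.61; pay $476.23 → $69.38
Payment period 4: $69.38 +$2.35 interest = $71.73; pay $71.73 → $0.00

$0.00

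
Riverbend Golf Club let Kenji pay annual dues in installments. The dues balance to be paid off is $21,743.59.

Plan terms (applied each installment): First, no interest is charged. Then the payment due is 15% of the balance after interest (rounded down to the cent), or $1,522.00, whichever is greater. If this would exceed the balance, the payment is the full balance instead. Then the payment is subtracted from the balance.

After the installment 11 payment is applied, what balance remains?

# | Opening | Payment | End bal
1 | $21,743.59 | $3,261.53 | $18,482.06
2 | $18,482.06 | $2,772.30 | $15,709.76
3 | $15,709.76 | $2,356.46 | $13,353.30
4 | $13,353.30 | $2,002.99 | $11,350.31
5 | $11,350.31 | $1,702.54 | $9,647.77
6 | $9,647.77 | $1,522.00 | $8,125.77
7 | $8,125.77 | $1,522.00 | $6,603.77
8 | $6,603.77 | $1,522.00 | $5,081.77
9 | $5,081.77 | $1,522.00 | $3,559.77
10 | $3,559.77 | $1,522.00 | $2,037.77
11 | $2,037.77 | $1,522.00 | $515.77

$515.77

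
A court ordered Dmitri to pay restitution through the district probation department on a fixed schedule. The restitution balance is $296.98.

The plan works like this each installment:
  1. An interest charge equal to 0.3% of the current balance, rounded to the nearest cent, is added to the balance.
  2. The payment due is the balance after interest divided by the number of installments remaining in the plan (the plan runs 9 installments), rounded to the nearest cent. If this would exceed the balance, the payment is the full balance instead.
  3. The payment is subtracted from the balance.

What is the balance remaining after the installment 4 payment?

Installment 1: opening $296.98; interest $0.89 → $297.87; payment $33.10; balance $264.77
Installment 2: opening $264.77; interest $0.79 → $265.56; payment $33.20; balance $232.36
Installment 3: opening $232.36; interest $0.70 → $233.06; payment $33.29; balance $199.77
Installment 4: opening $199.77; interest $0.60 → $200.37; payment $33.40; balance $166.97

$166.97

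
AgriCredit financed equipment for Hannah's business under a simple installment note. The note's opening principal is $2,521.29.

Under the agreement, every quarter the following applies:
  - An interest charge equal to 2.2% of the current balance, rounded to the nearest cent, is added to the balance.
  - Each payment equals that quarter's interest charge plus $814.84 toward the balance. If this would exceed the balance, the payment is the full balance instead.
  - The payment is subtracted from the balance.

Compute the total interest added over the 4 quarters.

Quarter 1: $2,521.29 +$55.47 interest = $2,576.76; pay $870.31 → $1,706.45
Quarter 2: $1,706.45 +$37.54 interest = $1,743.99; pay $852.38 → $891.61
Quarter 3: $891.61 +$19.62 interest = $911.23; pay $834.46 → $76.77
Quarter 4: $76.77 +$1.69 interest = $78.46; pay $78.46 → $0.00
Total interest: $55.47 + $37.54 + $19.62 + $1.69 = $114.32

$114.32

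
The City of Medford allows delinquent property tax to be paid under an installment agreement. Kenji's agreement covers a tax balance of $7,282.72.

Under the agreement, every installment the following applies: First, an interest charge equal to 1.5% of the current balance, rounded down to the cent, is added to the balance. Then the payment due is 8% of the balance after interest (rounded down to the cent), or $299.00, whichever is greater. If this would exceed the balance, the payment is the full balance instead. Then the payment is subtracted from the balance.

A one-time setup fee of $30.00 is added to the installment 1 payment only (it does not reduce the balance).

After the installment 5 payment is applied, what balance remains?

$5,170.87

Installment 1: $7,282.72 +$109.24 interest = $7,391.96; pay $591.35 (+ $30.00 fee) → $6,800.61
Installment 2: $6,800.61 +$102.00 interest = $6,902.61; pay $552.20 → $6,350.41
Installment 3: $6,350.41 +$95.25 interest = $6,445.66; pay $515.65 → $5,930.01
Installment 4: $5,930.01 +$88.95 interest = $6,018.96; pay $481.51 → $5,537.45
Installment 5: $5,537.45 +$83.06 interest = $5,620.51; pay $449.64 → $5,170.87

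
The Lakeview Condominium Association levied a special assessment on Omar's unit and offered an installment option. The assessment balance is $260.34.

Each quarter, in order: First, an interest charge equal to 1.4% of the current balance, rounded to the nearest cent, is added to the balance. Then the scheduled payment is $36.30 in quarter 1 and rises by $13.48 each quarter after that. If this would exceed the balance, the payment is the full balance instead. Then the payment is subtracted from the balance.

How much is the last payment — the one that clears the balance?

Quarter 1: opening $260.34; interest $3.64 → $263.98; payment $36.30; balance $227.68
Quarter 2: opening $227.68; interest $3.19 → $230.87; payment $49.78; balance $181.09
Quarter 3: opening $181.09; interest $2.54 → $183.63; payment $63.26; balance $120.37
Quarter 4: opening $120.37; interest $1.69 → $122.06; payment $76.74; balance $45.32
Quarter 5: opening $45.32; interest $0.63 → $45.95; payment $45.95; balance $0.00

$45.95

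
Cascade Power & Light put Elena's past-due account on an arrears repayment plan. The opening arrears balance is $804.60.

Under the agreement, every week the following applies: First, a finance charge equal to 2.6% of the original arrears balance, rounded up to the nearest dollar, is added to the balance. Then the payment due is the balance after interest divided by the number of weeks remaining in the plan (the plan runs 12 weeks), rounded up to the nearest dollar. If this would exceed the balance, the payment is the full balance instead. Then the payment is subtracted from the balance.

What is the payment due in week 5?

$78.00

Week 1: opening $804.60; interest $21.00 → $825.60; payment $69.00; balance $756.60
Week 2: opening $756.60; interest $21.00 → $777.60; payment $71.00; balance $706.60
Week 3: opening $706.60; interest $21.00 → $727.60; payment $73.00; balance $654.60
Week 4: opening $654.60; interest $21.00 → $675.60; payment $76.00; balance $599.60
Week 5: opening $599.60; interest $21.00 → $620.60; payment $78.00; balance $542.60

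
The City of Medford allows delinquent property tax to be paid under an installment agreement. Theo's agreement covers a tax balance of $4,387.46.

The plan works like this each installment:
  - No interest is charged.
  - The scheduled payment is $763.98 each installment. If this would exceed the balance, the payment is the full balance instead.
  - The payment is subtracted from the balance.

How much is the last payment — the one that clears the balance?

Installment 1: $4,387.46 − $763.98 → $3,623.48
Installment 2: $3,623.48 − $763.98 → $2,859.50
Installment 3: $2,859.50 − $763.98 → $2,095.52
Installment 4: $2,095.52 − $763.98 → $1,331.54
Installment 5: $1,331.54 − $763.98 → $567.56
Installment 6: $567.56 − $567.56 → $0.00

$567.56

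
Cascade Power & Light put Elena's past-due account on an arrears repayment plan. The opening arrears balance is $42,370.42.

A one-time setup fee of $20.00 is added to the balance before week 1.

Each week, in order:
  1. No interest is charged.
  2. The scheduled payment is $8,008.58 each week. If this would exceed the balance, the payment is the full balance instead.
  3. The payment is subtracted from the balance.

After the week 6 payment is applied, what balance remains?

$0.00

Week 1: opening $42,390.42; payment $8,008.58; balance $34,381.84
Week 2: opening $34,381.84; payment $8,008.58; balance $26,373.26
Week 3: opening $26,373.26; payment $8,008.58; balance $18,364.68
Week 4: opening $18,364.68; payment $8,008.58; balance $10,356.10
Week 5: opening $10,356.10; payment $8,008.58; balance $2,347.52
Week 6: opening $2,347.52; payment $2,347.52; balance $0.00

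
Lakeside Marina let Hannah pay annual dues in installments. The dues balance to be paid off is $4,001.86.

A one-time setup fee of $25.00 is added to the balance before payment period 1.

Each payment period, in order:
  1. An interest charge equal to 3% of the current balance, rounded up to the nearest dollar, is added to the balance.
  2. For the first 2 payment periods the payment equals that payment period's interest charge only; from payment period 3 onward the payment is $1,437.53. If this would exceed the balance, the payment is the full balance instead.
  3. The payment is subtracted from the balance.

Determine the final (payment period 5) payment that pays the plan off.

Payment period 1: opening $4,026.86; interest $121.00 → $4,147.86; payment $121.00; balance $4,026.86
Payment period 2: opening $4,026.86; interest $121.00 → $4,147.86; payment $121.00; balance $4,026.86
Payment period 3: opening $4,026.86; interest $121.00 → $4,147.86; payment $1,437.53; balance $2,710.33
Payment period 4: opening $2,710.33; interest $82.00 → $2,792.33; payment $1,437.53; balance $1,354.80
Payment period 5: opening $1,354.80; interest $41.00 → $1,395.80; payment $1,395.80; balance $0.00

$1,395.80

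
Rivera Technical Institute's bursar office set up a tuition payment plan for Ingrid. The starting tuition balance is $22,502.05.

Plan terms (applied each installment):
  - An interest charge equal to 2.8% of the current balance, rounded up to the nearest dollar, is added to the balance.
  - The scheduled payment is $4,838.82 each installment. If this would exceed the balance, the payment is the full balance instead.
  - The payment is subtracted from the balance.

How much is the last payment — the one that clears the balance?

Installment 1: $22,502.05 +$631.00 interest = $23,133.05; pay $4,838.82 → $18,294.23
Installment 2: $18,294.23 +$513.00 interest = $18,807.23; pay $4,838.82 → $13,968.41
Installment 3: $13,968.41 +$392.00 interest = $14,360.41; pay $4,838.82 → $9,521.59
Installment 4: $9,521.59 +$267.00 interest = $9,788.59; pay $4,838.82 → $4,949.77
Installment 5: $4,949.77 +$139.00 interest = $5,088.77; pay $4,838.82 → $249.95
Installment 6: $249.95 +$7.00 interest = $256.95; pay $256.95 → $0.00

$256.95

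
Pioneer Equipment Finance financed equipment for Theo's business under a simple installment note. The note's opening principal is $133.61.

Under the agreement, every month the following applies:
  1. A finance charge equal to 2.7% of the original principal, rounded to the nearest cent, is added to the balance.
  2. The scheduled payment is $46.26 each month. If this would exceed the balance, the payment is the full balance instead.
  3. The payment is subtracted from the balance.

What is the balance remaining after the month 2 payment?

$48.31

Month 1: opening $133.61; interest $3.61 → $137.22; payment $46.26; balance $90.96
Month 2: opening $90.96; interest $3.61 → $94.57; payment $46.26; balance $48.31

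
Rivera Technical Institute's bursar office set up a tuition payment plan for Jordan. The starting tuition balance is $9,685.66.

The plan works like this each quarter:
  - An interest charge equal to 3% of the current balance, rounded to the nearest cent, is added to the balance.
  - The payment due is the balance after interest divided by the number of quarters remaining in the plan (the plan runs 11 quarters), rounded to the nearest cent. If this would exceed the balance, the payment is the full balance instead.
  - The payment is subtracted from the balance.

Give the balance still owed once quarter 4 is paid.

$6,937.19

Quarter 1: $9,685.66 +$290.57 interest = $9,976.23; pay $906.93 → $9,069.30
Quarter 2: $9,069.30 +$272.08 interest = $9,341.38; pay $934.14 → $8,407.24
Quarter 3: $8,407.24 +$252.22 interest = $8,659.46; pay $962.16 → $7,697.30
Quarter 4: $7,697.30 +$230.92 interest = $7,928.22; pay $991.03 → $6,937.19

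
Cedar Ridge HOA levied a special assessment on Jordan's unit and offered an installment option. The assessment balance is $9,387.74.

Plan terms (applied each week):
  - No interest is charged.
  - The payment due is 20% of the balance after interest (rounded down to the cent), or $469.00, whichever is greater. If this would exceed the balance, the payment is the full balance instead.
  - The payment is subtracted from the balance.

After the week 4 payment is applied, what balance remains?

$3,845.23

Week 1: opening $9,387.74; payment $1,877.54; balance $7,510.20
Week 2: opening $7,510.20; payment $1,502.04; balance $6,008.16
Week 3: opening $6,008.16; payment $1,201.63; balance $4,806.53
Week 4: opening $4,806.53; payment $961.30; balance $3,845.23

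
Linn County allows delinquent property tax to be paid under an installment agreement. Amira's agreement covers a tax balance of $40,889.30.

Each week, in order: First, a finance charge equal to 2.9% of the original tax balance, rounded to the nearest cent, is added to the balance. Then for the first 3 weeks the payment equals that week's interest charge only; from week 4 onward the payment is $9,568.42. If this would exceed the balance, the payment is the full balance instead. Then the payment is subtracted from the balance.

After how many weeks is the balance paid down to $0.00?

Week 1: opening $40,889.30; interest $1,185.79 → $42,075.09; payment $1,185.79; balance $40,889.30
Week 2: opening $40,889.30; interest $1,185.79 → $42,075.09; payment $1,185.79; balance $40,889.30
Week 3: opening $40,889.30; interest $1,185.79 → $42,075.09; payment $1,185.79; balance $40,889.30
Week 4: opening $40,889.30; interest $1,185.79 → $42,075.09; payment $9,568.42; balance $32,506.67
Week 5: opening $32,506.67; interest $1,185.79 → $33,692.46; payment $9,568.42; balance $24,124.04
Week 6: opening $24,124.04; interest $1,185.79 → $25,309.83; payment $9,568.42; balance $15,741.41
Week 7: opening $15,741.41; interest $1,185.79 → $16,927.20; payment $9,568.42; balance $7,358.78
Week 8: opening $7,358.78; interest $1,185.79 → $8,544.57; payment $8,544.57; balance $0.00
Balance reaches $0.00 in week 8.

8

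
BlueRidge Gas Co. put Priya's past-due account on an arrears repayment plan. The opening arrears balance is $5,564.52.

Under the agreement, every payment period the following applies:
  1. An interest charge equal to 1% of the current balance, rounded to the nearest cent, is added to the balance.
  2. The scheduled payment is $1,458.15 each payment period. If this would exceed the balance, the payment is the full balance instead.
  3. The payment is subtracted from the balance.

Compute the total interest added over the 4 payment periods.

$137.87

# | Opening | Interest | Payment | End bal
1 | $5,564.52 | $55.65 | $1,458.15 | $4,162.02
2 | $4,162.02 | $41.62 | $1,458.15 | $2,745.49
3 | $2,745.49 | $27.45 | $1,458.15 | $1,314.79
4 | $1,314.79 | $13.15 | $1,327.94 | $0.00
Total interest: $55.65 + $41.62 + $27.45 + $13.15 = $137.87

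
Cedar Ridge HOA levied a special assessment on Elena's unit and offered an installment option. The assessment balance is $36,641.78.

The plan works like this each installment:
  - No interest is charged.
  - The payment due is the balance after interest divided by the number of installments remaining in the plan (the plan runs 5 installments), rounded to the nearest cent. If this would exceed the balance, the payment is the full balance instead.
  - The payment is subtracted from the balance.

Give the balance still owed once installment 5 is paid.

Installment 1: $36,641.78 − $7,328.36 → $29,313.42
Installment 2: $29,313.42 − $7,328.36 → $21,985.06
Installment 3: $21,985.06 − $7,328.35 → $14,656.71
Installment 4: $14,656.71 − $7,328.36 → $7,328.35
Installment 5: $7,328.35 − $7,328.35 → $0.00

$0.00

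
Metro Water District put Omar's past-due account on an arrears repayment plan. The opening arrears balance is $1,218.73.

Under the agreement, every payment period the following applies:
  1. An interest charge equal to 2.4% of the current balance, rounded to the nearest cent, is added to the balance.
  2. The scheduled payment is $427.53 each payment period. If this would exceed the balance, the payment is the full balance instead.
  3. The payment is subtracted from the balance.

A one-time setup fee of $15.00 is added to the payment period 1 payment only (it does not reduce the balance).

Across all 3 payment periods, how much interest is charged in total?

# | Opening | Interest | Payment | Fee | End bal
1 | $1,218.73 | $29.25 | $427.53 | $15.00 | $820.45
2 | $820.45 | $19.69 | $427.53 | — | $412.61
3 | $412.61 | $9.90 | $422.51 | — | $0.00
Total interest: $29.25 + $19.69 + $9.90 = $58.84

$58.84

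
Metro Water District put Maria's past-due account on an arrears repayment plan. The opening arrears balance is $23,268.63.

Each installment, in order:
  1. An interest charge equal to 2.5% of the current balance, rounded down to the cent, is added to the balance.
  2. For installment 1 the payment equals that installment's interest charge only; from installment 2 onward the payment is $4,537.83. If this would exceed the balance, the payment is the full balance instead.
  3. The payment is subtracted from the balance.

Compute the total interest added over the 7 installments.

$2,538.03

Installment 1: opening $23,268.63; interest $581.71 → $23,850.34; payment $581.71; balance $23,268.63
Installment 2: opening $23,268.63; interest $581.71 → $23,850.34; payment $4,537.83; balance $19,312.51
Installment 3: opening $19,312.51; interest $482.81 → $19,795.32; payment $4,537.83; balance $15,257.49
Installment 4: opening $15,257.49; interest $381.43 → $15,638.92; payment $4,537.83; balance $11,101.09
Installment 5: opening $11,101.09; interest $277.52 → $11,378.61; payment $4,537.83; balance $6,840.78
Installment 6: opening $6,840.78; interest $171.01 → $7,011.79; payment $4,537.83; balance $2,473.96
Installment 7: opening $2,473.96; interest $61.84 → $2,535.80; payment $2,535.80; balance $0.00
Total interest: $581.71 + $581.71 + $482.81 + $381.43 + $277.52 + $171.01 + $61.84 = $2,538.03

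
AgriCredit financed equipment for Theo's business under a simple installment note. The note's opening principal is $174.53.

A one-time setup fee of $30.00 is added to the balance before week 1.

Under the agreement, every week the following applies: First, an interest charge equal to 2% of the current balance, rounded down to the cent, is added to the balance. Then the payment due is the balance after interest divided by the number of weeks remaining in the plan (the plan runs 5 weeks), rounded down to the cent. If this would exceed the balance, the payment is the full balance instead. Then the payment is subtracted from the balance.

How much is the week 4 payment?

$44.27

Week 1: $204.53 +$4.09 interest = $208.62; pay $41.72 → $166.90
Week 2: $166.90 +$3.33 interest = $170.23; pay $42.55 → $127.68
Week 3: $127.68 +$2.55 interest = $130.23; pay $43.41 → $86.82
Week 4: $86.82 +$1.73 interest = $88.55; pay $44.27 → $44.28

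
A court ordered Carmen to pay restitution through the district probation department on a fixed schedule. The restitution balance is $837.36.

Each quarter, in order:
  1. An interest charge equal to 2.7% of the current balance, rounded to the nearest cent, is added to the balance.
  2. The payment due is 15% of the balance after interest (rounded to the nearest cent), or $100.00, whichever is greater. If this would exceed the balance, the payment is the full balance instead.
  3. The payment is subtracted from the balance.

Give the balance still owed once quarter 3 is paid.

$555.33

Quarter 1: $837.36 +$22.61 interest = $859.97; pay $129.00 → $730.97
Quarter 2: $730.97 +$19.74 interest = $750.71; pay $112.61 → $638.10
Quarter 3: $638.10 +$17.23 interest = $655.33; pay $100.00 → $555.33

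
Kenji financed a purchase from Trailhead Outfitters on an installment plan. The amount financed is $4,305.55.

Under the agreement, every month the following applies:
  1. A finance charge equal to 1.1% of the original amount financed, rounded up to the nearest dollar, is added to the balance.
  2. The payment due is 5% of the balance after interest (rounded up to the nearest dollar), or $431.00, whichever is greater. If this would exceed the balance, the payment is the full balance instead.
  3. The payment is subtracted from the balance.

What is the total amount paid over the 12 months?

Month 1: $4,305.55 +$48.00 interest = $4,353.55; pay $431.00 → $3,922.55
Month 2: $3,922.55 +$48.00 interest = $3,970.55; pay $431.00 → $3,539.55
Month 3: $3,539.55 +$48.00 interest = $3,587.55; pay $431.00 → $3,156.55
Month 4: $3,156.55 +$48.00 interest = $3,204.55; pay $431.00 → $2,773.55
Month 5: $2,773.55 +$48.00 interest = $2,821.55; pay $431.00 → $2,390.55
Month 6: $2,390.55 +$48.00 interest = $2,438.55; pay $431.00 → $2,007.55
Month 7: $2,007.55 +$48.00 interest = $2,055.55; pay $431.00 → $1,624.55
Month 8: $1,624.55 +$48.00 interest = $1,672.55; pay $431.00 → $1,241.55
Month 9: $1,241.55 +$48.00 interest = $1,289.55; pay $431.00 → $858.55
Month 10: $858.55 +$48.00 interest = $906.55; pay $431.00 → $475.55
Month 11: $475.55 +$48.00 interest = $523.55; pay $431.00 → $92.55
Month 12: $92.55 +$48.00 interest = $140.55; pay $140.55 → $0.00
Total paid: $4,881.55

$4,881.55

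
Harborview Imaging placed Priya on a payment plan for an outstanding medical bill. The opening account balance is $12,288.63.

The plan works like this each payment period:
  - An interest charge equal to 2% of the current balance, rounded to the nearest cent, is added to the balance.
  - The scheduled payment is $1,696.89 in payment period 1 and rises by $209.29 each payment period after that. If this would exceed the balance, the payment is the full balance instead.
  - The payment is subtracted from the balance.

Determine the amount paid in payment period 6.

Payment period 1: $12,288.63 +$245.77 interest = $12,534.40; pay $1,696.89 → $10,837.51
Payment period 2: $10,837.51 +$216.75 interest = $11,054.26; pay $1,906.18 → $9,148.08
Payment period 3: $9,148.08 +$182.96 interest = $9,331.04; pay $2,115.47 → $7,215.57
Payment period 4: $7,215.57 +$144.31 interest = $7,359.88; pay $2,324.76 → $5,035.12
Payment period 5: $5,035.12 +$100.70 interest = $5,135.82; pay $2,534.05 → $2,601.77
Payment period 6: $2,601.77 +$52.04 interest = $2,653.81; pay $2,653.81 → $0.00

$2,653.81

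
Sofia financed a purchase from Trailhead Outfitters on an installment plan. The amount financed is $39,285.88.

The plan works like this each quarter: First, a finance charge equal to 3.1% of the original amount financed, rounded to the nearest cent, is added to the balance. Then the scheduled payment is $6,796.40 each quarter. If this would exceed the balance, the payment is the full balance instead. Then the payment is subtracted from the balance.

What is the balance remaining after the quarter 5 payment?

Quarter 1: $39,285.88 +$1,217.86 interest = $40,503.74; pay $6,796.40 → $33,707.34
Quarter 2: $33,707.34 +$1,217.86 interest = $34,925.20; pay $6,796.40 → $28,128.80
Quarter 3: $28,128.80 +$1,217.86 interest = $29,346.66; pay $6,796.40 → $22,550.26
Quarter 4: $22,550.26 +$1,217.86 interest = $23,768.12; pay $6,796.40 → $16,971.72
Quarter 5: $16,971.72 +$1,217.86 interest = $18,189.58; pay $6,796.40 → $11,393.18

$11,393.18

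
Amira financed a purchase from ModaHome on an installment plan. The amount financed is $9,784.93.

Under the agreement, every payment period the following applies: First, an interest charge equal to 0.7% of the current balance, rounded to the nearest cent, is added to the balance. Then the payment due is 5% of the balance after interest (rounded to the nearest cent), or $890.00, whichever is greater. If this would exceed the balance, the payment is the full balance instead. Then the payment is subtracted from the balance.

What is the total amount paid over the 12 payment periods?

Payment period 1: $9,784.93 +$68.49 interest = $9,853.42; pay $890.00 → $8,963.42
Payment period 2: $8,963.42 +$62.74 interest = $9,026.16; pay $890.00 → $8,136.16
Payment period 3: $8,136.16 +$56.95 interest = $8,193.11; pay $890.00 → $7,303.11
Payment period 4: $7,303.11 +$51.12 interest = $7,354.23; pay $890.00 → $6,464.23
Payment period 5: $6,464.23 +$45.25 interest = $6,509.48; pay $890.00 → $5,619.48
Payment period 6: $5,619.48 +$39.34 interest = $5,658.82; pay $890.00 → $4,768.82
Payment period 7: $4,768.82 +$33.38 interest = $4,802.20; pay $890.00 → $3,912.20
Payment period 8: $3,912.20 +$27.39 interest = $3,939.59; pay $890.00 → $3,049.59
Payment period 9: $3,049.59 +$21.35 interest = $3,070.94; pay $890.00 → $2,180.94
Payment period 10: $2,180.94 +$15.27 interest = $2,196.21; pay $890.00 → $1,306.21
Payment period 11: $1,306.21 +$9.14 interest = $1,315.35; pay $890.00 → $425.35
Payment period 12: $425.35 +$2.98 interest = $428.33; pay $428.33 → $0.00
Total paid: $10,218.33

$10,218.33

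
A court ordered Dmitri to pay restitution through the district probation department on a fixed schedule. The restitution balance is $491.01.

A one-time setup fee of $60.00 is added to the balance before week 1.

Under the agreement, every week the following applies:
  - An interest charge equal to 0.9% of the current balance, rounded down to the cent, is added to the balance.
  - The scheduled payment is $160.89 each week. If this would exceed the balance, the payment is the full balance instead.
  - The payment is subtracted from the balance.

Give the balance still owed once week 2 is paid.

Week 1: $551.01 +$4.95 interest = $555.96; pay $160.89 → $395.07
Week 2: $395.07 +$3.55 interest = $398.62; pay $160.89 → $237.73

$237.73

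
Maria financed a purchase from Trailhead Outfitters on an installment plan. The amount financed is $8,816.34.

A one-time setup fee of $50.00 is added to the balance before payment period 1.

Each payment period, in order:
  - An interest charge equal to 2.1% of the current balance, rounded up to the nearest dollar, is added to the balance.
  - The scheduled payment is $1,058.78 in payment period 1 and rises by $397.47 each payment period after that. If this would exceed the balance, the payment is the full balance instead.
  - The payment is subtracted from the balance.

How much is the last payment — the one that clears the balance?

Payment period 1: $8,866.34 +$187.00 interest = $9,053.34; pay $1,058.78 → $7,994.56
Payment period 2: $7,994.56 +$168.00 interest = $8,162.56; pay $1,456.25 → $6,706.31
Payment period 3: $6,706.31 +$141.00 interest = $6,847.31; pay $1,853.72 → $4,993.59
Payment period 4: $4,993.59 +$105.00 interest = $5,098.59; pay $2,251.19 → $2,847.40
Payment period 5: $2,847.40 +$60.00 interest = $2,907.40; pay $2,648.66 → $258.74
Payment period 6: $258.74 +$6.00 interest = $264.74; pay $264.74 → $0.00

$264.74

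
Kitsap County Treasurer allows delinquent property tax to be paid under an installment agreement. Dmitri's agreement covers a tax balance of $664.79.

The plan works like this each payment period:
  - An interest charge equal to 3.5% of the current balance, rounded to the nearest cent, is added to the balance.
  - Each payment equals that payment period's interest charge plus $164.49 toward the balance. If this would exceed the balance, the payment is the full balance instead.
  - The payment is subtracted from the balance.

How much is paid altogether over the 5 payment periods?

$723.56

Payment period 1: opening $664.79; interest $23.27 → $688.06; payment $187.76; balance $500.30
Payment period 2: opening $500.30; interest $17.51 → $517.81; payment $182.00; balance $335.81
Payment period 3: opening $335.81; interest $11.75 → $347.56; payment $176.24; balance $171.32
Payment period 4: opening $171.32; interest $6.00 → $177.32; payment $170.49; balance $6.83
Payment period 5: opening $6.83; interest $0.24 → $7.07; payment $7.07; balance $0.00
Total paid: $723.56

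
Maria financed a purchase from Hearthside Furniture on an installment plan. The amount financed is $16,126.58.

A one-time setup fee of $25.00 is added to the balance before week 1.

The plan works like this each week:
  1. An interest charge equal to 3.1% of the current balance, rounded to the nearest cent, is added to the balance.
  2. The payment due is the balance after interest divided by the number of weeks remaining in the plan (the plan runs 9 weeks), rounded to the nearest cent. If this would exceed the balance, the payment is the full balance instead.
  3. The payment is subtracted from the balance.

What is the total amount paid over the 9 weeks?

Week 1: opening $16,151.58; interest $500.70 → $16,652.28; payment $1,850.25; balance $14,802.03
Week 2: opening $14,802.03; interest $458.86 → $15,260.89; payment $1,907.61; balance $13,353.28
Week 3: opening $13,353.28; interest $413.95 → $13,767.23; payment $1,966.75; balance $11,800.48
Week 4: opening $11,800.48; interest $365.81 → $12,166.29; payment $2,027.72; balance $10,138.57
Week 5: opening $10,138.57; interest $314.30 → $10,452.87; payment $2,090.57; balance $8,362.30
Week 6: opening $8,362.30; interest $259.23 → $8,621.53; payment $2,155.38; balance $6,466.15
Week 7: opening $6,466.15; interest $200.45 → $6,666.60; payment $2,222.20; balance $4,444.40
Week 8: opening $4,444.40; interest $137.78 → $4,582.18; payment $2,291.09; balance $2,291.09
Week 9: opening $2,291.09; interest $71.02 → $2,362.11; payment $2,362.11; balance $0.00
Total paid: $18,873.68

$18,873.68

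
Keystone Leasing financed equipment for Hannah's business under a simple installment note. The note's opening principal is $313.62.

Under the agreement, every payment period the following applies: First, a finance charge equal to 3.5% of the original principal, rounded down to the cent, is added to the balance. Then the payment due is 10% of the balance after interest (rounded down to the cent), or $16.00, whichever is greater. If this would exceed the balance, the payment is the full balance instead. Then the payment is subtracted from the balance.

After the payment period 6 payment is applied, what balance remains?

$212.95

Payment period 1: opening $313.62; interest $10.97 → $324.59; payment $32.45; balance $292.14
Payment period 2: opening $292.14; interest $10.97 → $303.11; payment $30.31; balance $272.80
Payment period 3: opening $272.80; interest $10.97 → $283.77; payment $28.37; balance $255.40
Payment period 4: opening $255.40; interest $10.97 → $266.37; payment $26.63; balance $239.74
Payment period 5: opening $239.74; interest $10.97 → $250.71; payment $25.07; balance $225.64
Payment period 6: opening $225.64; interest $10.97 → $236.61; payment $23.66; balance $212.95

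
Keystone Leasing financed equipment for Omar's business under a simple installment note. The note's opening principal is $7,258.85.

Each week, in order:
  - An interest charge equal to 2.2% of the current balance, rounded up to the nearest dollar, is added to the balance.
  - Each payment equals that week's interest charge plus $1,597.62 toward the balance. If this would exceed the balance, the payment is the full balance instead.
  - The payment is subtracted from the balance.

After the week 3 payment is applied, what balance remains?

Week 1: $7,258.85 +$160.00 interest = $7,418.85; pay $1,757.62 → $5,661.23
Week 2: $5,661.23 +$125.00 interest = $5,786.23; pay $1,722.62 → $4,063.61
Week 3: $4,063.61 +$90.00 interest = $4,153.61; pay $1,687.62 → $2,465.99

$2,465.99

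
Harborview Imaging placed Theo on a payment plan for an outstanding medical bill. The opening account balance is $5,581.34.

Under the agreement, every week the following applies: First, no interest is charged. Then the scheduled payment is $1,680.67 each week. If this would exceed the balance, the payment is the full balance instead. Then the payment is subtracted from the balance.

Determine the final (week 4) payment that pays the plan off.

$539.33

Week 1: opening $5,581.34; payment $1,680.67; balance $3,900.67
Week 2: opening $3,900.67; payment $1,680.67; balance $2,220.00
Week 3: opening $2,220.00; payment $1,680.67; balance $539.33
Week 4: opening $539.33; payment $539.33; balance $0.00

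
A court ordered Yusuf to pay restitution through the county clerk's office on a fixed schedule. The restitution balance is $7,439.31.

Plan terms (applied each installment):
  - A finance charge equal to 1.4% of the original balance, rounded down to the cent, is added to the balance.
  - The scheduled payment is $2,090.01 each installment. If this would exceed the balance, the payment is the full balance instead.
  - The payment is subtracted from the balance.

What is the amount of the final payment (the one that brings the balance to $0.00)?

$1,585.88

# | Opening | Interest | Payment | End bal
1 | $7,439.31 | $104.15 | $2,090.01 | $5,453.45
2 | $5,453.45 | $104.15 | $2,090.01 | $3,467.59
3 | $3,467.59 | $104.15 | $2,090.01 | $1,481.73
4 | $1,481.73 | $104.15 | $1,585.88 | $0.00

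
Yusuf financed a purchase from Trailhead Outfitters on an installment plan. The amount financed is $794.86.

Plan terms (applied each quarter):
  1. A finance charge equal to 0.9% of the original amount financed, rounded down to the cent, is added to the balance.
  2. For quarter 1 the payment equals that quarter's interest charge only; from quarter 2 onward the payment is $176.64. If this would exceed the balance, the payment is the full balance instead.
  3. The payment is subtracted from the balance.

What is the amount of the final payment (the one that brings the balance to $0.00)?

# | Opening | Interest | Payment | End bal
1 | $794.86 | $7.15 | $7.15 | $794.86
2 | $794.86 | $7.15 | $176.64 | $625.37
3 | $625.37 | $7.15 | $176.64 | $455.88
4 | $455.88 | $7.15 | $176.64 | $286.39
5 | $286.39 | $7.15 | $176.64 | $116.90
6 | $116.90 | $7.15 | $124.05 | $0.00

$124.05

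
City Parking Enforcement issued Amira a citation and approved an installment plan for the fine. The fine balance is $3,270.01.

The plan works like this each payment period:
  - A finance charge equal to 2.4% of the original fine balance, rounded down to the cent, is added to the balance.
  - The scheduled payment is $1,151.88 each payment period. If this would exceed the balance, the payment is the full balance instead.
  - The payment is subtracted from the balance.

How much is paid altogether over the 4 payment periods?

# | Opening | Interest | Payment | End bal
1 | $3,270.01 | $78.48 | $1,151.88 | $2,196.61
2 | $2,196.61 | $78.48 | $1,151.88 | $1,123.21
3 | $1,123.21 | $78.48 | $1,151.88 | $49.81
4 | $49.81 | $78.48 | $128.29 | $0.00
Total paid: $3,583.93

$3,583.93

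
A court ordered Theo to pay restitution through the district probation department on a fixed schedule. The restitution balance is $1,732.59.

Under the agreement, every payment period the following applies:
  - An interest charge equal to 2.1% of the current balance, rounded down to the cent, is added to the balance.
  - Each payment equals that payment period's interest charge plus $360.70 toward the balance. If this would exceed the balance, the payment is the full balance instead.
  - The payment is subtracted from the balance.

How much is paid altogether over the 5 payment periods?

Payment period 1: $1,732.59 +$36.38 interest = $1,768.97; pay $397.08 → $1,371.89
Payment period 2: $1,371.89 +$28.80 interest = $1,400.69; pay $389.50 → $1,011.19
Payment period 3: $1,011.19 +$21.23 interest = $1,032.42; pay $381.93 → $650.49
Payment period 4: $650.49 +$13.66 interest = $664.15; pay $374.36 → $289.79
Payment period 5: $289.79 +$6.08 interest = $295.87; pay $295.87 → $0.00
Total paid: $1,838.74

$1,838.74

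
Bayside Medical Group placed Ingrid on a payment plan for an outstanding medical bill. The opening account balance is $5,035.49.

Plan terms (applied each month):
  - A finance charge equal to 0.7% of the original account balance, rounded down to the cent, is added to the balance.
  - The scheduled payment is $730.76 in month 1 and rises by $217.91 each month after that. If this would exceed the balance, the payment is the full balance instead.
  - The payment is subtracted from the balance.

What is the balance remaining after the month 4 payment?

Month 1: $5,035.49 +$35.24 interest = $5,070.73; pay $730.76 → $4,339.97
Month 2: $4,339.97 +$35.24 interest = $4,375.21; pay $948.67 → $3,426.54
Month 3: $3,426.54 +$35.24 interest = $3,461.78; pay $1,166.58 → $2,295.20
Month 4: $2,295.20 +$35.24 interest = $2,330.44; pay $1,384.49 → $945.95

$945.95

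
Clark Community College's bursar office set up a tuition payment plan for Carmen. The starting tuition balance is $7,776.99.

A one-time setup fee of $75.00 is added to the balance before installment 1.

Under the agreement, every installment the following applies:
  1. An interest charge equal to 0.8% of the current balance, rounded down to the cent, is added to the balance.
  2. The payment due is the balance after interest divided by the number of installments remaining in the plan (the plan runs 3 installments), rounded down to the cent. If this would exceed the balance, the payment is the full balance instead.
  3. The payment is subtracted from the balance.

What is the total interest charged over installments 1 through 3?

# | Opening | Interest | Payment | End bal
1 | $7,851.99 | $62.81 | $2,638.26 | $5,276.54
2 | $5,276.54 | $42.21 | $2,659.37 | $2,659.38
3 | $2,659.38 | $21.27 | $2,680.65 | $0.00
Total interest: $62.81 + $42.21 + $21.27 = $126.29

$126.29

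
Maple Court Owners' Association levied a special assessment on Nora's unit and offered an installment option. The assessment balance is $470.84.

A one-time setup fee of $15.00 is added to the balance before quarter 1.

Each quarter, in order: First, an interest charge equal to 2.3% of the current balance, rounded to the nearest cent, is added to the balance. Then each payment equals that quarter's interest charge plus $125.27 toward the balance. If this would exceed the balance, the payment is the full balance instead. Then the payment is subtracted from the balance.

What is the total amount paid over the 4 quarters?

$513.24

Quarter 1: opening $485.84; interest $11.17 → $497.01; payment $136.44; balance $360.57
Quarter 2: opening $360.57; interest $8.29 → $368.86; payment $133.56; balance $235.30
Quarter 3: opening $235.30; interest $5.41 → $240.71; payment $130.68; balance $110.03
Quarter 4: opening $110.03; interest $2.53 → $112.56; payment $112.56; balance $0.00
Total paid: $513.24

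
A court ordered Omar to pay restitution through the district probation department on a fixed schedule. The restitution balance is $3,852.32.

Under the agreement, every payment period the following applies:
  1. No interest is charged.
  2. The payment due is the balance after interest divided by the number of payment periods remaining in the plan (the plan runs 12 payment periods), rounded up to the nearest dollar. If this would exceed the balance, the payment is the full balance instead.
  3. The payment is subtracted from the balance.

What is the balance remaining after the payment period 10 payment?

$641.32

Payment period 1: opening $3,852.32; payment $322.00; balance $3,530.32
Payment period 2: opening $3,530.32; payment $321.00; balance $3,209.32
Payment period 3: opening $3,209.32; payment $321.00; balance $2,888.32
Payment period 4: opening $2,888.32; payment $321.00; balance $2,567.32
Payment period 5: opening $2,567.32; payment $321.00; balance $2,246.32
Payment period 6: opening $2,246.32; payment $321.00; balance $1,925.32
Payment period 7: opening $1,925.32; payment $321.00; balance $1,604.32
Payment period 8: opening $1,604.32; payment $321.00; balance $1,283.32
Payment period 9: opening $1,283.32; payment $321.00; balance $962.32
Payment period 10: opening $962.32; payment $321.00; balance $641.32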